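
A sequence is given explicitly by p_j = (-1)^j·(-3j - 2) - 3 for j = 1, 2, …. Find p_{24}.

-77

(-1)^24 = 1; -3j - 2 at j=24 is -74; so p_{24} = -77.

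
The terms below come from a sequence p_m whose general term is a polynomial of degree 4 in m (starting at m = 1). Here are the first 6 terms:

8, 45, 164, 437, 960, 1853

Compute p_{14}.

44637

1st diffs: 37, 119, 273, 523, 893.
2nd diffs: 82, 154, 250, 370.
3rd diffs: 72, 96, 120.
4th diffs: 24, 24 (constant).
Newton forward-difference form: p_m = 8 + 37·C(m-1,1) + 82·C(m-1,2) + 72·C(m-1,3) + 24·C(m-1,4).
At m = 14: m-1 = 13, so p_{14} = 8 + 481 + 6396 + 20592 + 17160 = 44637.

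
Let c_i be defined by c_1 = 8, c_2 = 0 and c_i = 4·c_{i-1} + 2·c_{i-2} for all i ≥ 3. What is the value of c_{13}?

44200448

c_3 = 16  c_4 = 64  c_5 = 288  …  c_{10} = 501760  c_{11} = 2232576  c_{12} = 9933824  c_{13} = 44200448.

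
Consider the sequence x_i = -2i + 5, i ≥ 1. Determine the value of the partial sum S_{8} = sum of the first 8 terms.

Over i = 1..8: Σi = 36.
Total = (-2)·36 + (5)·8 = -32.

-32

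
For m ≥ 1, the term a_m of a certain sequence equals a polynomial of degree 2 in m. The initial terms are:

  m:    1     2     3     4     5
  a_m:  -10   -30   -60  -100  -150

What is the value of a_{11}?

1st diffs: -20, -30, -40, -50.
2nd diffs: -10, -10, -10 (constant).
Newton forward-difference form: a_m = -10 + (-20)·C(m-1,1) + (-10)·C(m-1,2).
At m = 11: m-1 = 10, so a_{11} = -10 - 200 - 450 = -660.

-660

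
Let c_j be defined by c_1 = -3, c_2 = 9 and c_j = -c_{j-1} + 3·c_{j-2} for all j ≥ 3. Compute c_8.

Iterate the recurrence:
c_3 = -18; c_4 = 45; c_5 = -99; c_6 = 234; c_7 = -531; c_8 = 1233.

1233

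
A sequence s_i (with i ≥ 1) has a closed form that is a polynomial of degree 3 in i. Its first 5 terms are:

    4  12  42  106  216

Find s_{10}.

1876

1st diffs: 8, 30, 64, 110.
2nd diffs: 22, 34, 46.
3rd diffs: 12, 12 (constant).
Newton forward-difference form: s_i = 4 + 8·C(i-1,1) + 22·C(i-1,2) + 12·C(i-1,3).
At i = 10: i-1 = 9, so s_{10} = 4 + 72 + 792 + 1008 = 1876.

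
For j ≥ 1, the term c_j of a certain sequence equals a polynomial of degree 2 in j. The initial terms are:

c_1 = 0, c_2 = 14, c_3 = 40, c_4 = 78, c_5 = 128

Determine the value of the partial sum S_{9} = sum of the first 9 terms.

1st diffs: 14, 26, 38, 50.
2nd diffs: 12, 12, 12 (constant).
Newton forward-difference form: c_j = 14·C(j-1,1) + 12·C(j-1,2).
Continuing: 190, 264, 350, 448.
Summing j = 1..9 (9 terms) gives 1512.

1512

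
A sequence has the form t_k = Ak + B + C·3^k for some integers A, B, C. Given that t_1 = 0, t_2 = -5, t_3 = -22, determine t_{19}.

-1162261446

At k = 1, 2, 3: A + B + 3C = 0; 2A + B + 9C = -5; 3A + B + 27C = -22.
Subtracting the first from the second: A + 6C = -5.
Subtracting the second from the third: A + 18C = -17.
Solving: C = -1, A = 1, then B = 2.
Hence t_{19} = 1·19 + 2 + (-1)·1162261467 = -1162261446.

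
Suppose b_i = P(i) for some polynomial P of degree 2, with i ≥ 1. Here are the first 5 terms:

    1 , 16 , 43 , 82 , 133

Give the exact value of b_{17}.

1681

1st diffs: 15, 27, 39, 51.
2nd diffs: 12, 12, 12 (constant).
Newton forward-difference form: b_i = 1 + 15·C(i-1,1) + 12·C(i-1,2).
At i = 17: i-1 = 16, so b_{17} = 1 + 240 + 1440 = 1681.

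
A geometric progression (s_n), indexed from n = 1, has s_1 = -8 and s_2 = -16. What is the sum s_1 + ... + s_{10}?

-8184

Common ratio r = 2.
s_n = (-8)·2^(n-1).
S = (-8)·(2^10 - 1)/(2 - 1) = (-8)·(1024 - 1)/(1) = -8184.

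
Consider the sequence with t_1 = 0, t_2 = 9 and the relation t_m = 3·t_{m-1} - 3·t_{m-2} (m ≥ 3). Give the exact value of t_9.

-729

Iterate the recurrence:
t_3 = 27;  t_4 = 54;  t_5 = 81;  t_6 = 81;  t_7 = 0;  t_8 = -243;  t_9 = -729.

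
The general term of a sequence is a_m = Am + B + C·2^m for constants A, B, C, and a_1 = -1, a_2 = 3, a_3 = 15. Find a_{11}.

The three given values yield: A + B + 2C = -1; 2A + B + 4C = 3; 3A + B + 8C = 15.
Subtracting the first from the second: A + 2C = 4.
Subtracting the second from the third: A + 4C = 12.
Solving: C = 4, A = -4, then B = -5.
Hence a_{11} = -4·11 + (-5) + 4·2048 = 8143.

8143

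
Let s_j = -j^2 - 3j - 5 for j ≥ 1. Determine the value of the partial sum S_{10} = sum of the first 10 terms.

Over j = 1..10: Σj = 55, Σj² = 385.
Total = (-1)·385 + (-3)·55 + (-5)·10 = -600.

-600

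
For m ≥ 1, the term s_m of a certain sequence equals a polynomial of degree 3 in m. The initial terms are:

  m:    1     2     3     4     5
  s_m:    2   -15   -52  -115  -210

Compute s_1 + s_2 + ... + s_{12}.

-8468

1st diffs: -17, -37, -63, -95.
2nd diffs: -20, -26, -32.
3rd diffs: -6, -6 (constant).
Newton forward-difference form: s_m = 2 + (-17)·C(m-1,1) + (-20)·C(m-1,2) + (-6)·C(m-1,3).
Continuing: …, -343, -520, -747, -1030, …, s_{12} = -2275.
Summing m = 1..12 (12 terms) gives -8468.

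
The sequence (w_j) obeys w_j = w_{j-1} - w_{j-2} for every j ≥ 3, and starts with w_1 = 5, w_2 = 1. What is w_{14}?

1

Applying the relation repeatedly:
w_3 = -4; w_4 = -5; w_5 = -1; …; w_{11} = -1; w_{12} = 4; w_{13} = 5; w_{14} = 1.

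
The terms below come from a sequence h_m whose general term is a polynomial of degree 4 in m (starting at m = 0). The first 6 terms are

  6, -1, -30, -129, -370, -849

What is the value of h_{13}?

-32689

1st diffs: -7, -29, -99, -241, -479.
2nd diffs: -22, -70, -142, -238.
3rd diffs: -48, -72, -96.
4th diffs: -24, -24 (constant).
Newton forward-difference form: h_m = 6 + (-7)·C(m,1) + (-22)·C(m,2) + (-48)·C(m,3) + (-24)·C(m,4).
At m = 13: m = 13, so h_{13} = 6 - 91 - 1716 - 13728 - 17160 = -32689.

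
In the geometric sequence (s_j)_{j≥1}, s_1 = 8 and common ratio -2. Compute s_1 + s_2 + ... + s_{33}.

22906492248

s_j = 8·(-2)^(j-1).
S = 8·((-2)^33 - 1)/(-2 - 1) = 8·(-8589934592 - 1)/(-3) = 22906492248.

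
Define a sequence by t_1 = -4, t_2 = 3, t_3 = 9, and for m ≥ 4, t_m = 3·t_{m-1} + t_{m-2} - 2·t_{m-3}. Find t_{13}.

1055314

Applying the relation repeatedly:
t_4 = 38  t_5 = 117  t_6 = 371  t_7 = 1154  t_8 = 3599  t_9 = 11209  t_{10} = 34918  t_{11} = 108765  t_{12} = 338795  t_{13} = 1055314.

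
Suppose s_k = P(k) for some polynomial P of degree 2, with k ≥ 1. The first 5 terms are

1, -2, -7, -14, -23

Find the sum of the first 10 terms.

-365

1st diffs: -3, -5, -7, -9.
2nd diffs: -2, -2, -2 (constant).
Newton forward-difference form: s_k = 1 + (-3)·C(k-1,1) + (-2)·C(k-1,2).
Continuing: …, -34, -47, -62, -79, …, s_{10} = -98.
Summing k = 1..10 (10 terms) gives -365.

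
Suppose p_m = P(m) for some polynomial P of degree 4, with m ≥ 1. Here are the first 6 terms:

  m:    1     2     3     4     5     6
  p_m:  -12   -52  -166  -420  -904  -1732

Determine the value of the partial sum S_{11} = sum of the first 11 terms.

1st diffs: -40, -114, -254, -484, -828.
2nd diffs: -74, -140, -230, -344.
3rd diffs: -66, -90, -114.
4th diffs: -24, -24 (constant).
Newton forward-difference form: p_m = -12 + (-40)·C(m-1,1) + (-74)·C(m-1,2) + (-66)·C(m-1,3) + (-24)·C(m-1,4).
Continuing: …, -3042, -4996, -7780, -11604, …, p_{11} = -16702.
Summing m = 1..11 (11 terms) gives -47410.

-47410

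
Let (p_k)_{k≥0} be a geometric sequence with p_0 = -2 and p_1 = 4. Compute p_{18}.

Common ratio r = -2.
p_k = (-2)·(-2)^(k-0).
p_{18} = (-2)·(-2)^18 = -524288.

-524288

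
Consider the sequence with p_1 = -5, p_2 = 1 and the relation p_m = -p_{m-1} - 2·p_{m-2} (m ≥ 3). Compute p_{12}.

133

p_3 = 9  p_4 = -11  p_5 = -7  p_6 = 29  p_7 = -15  p_8 = -43  p_9 = 73  p_{10} = 13  p_{11} = -159  p_{12} = 133.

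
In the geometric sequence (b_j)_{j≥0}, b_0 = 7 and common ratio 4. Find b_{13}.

b_j = 7·4^(j-0).
b_{13} = 7·4^13 = 469762048.

469762048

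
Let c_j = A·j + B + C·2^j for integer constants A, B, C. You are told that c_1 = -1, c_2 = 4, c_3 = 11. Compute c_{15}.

The three given values yield: A + B + 2C = -1; 2A + B + 4C = 4; 3A + B + 8C = 11.
Subtracting the first from the second: A + 2C = 5.
Subtracting the second from the third: A + 4C = 7.
Solving: C = 1, A = 3, then B = -6.
Therefore c_{15} = 45 + (-6) + 1·32768 = 32807.

32807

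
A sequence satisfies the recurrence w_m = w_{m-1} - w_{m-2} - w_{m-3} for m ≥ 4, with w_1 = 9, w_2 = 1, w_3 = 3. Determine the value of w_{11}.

Applying the relation repeatedly:
w_4 = -7;  w_5 = -11;  w_6 = -7;  w_7 = 11;  w_8 = 29;  w_9 = 25;  w_{10} = -15;  w_{11} = -69.

-69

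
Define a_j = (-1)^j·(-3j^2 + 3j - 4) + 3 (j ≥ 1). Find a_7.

(-1)^7 = -1; -3j^2 + 3j - 4 at j=7 is -130; so a_7 = 133.

133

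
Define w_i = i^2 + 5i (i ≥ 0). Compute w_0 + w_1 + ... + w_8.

384

Over i = 0..8: Σi = 36, Σi² = 204.
Total = (1)·204 + (5)·36 = 384.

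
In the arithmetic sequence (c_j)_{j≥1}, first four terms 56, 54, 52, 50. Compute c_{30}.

Common difference d = -2.
c_j = 56 + (j - 1)·(-2).
c_{30} = 56 + 29·(-2) = -2.

-2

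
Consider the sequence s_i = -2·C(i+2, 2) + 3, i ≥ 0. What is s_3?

C(5, 2) = 10, so s_3 = -17.

-17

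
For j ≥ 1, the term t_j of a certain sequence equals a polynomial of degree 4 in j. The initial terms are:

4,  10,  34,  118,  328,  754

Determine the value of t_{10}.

7258

1st diffs: 6, 24, 84, 210, 426.
2nd diffs: 18, 60, 126, 216.
3rd diffs: 42, 66, 90.
4th diffs: 24, 24 (constant).
So t_j = j^4 - 3j^3 + 2j^2 + 6j - 2.
Evaluating at j = 10 gives t_{10} = 7258.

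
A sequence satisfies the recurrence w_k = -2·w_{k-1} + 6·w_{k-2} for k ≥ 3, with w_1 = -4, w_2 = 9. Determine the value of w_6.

1884

Iterate the recurrence:
w_3 = -42; w_4 = 138; w_5 = -528; w_6 = 1884.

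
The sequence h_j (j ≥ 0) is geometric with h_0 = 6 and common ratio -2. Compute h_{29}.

-3221225472

h_j = 6·(-2)^(j-0).
h_{29} = 6·(-2)^29 = -3221225472.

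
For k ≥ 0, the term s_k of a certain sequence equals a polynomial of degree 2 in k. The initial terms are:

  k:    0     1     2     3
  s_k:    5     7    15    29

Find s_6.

1st diffs: 2, 8, 14.
2nd diffs: 6, 6 (constant).
Newton forward-difference form: s_k = 5 + 2·C(k,1) + 6·C(k,2).
At k = 6: k = 6, so s_6 = 5 + 12 + 90 = 107.

107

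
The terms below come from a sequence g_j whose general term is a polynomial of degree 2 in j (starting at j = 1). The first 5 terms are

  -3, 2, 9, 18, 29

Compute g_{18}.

1st diffs: 5, 7, 9, 11.
2nd diffs: 2, 2, 2 (constant).
Newton forward-difference form: g_j = -3 + 5·C(j-1,1) + 2·C(j-1,2).
At j = 18: j-1 = 17, so g_{18} = -3 + 85 + 272 = 354.

354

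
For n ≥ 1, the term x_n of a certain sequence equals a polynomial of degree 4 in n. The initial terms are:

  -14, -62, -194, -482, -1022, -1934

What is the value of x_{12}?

-24962

1st diffs: -48, -132, -288, -540, -912.
2nd diffs: -84, -156, -252, -372.
3rd diffs: -72, -96, -120.
4th diffs: -24, -24 (constant).
Newton forward-difference form: x_n = -14 + (-48)·C(n-1,1) + (-84)·C(n-1,2) + (-72)·C(n-1,3) + (-24)·C(n-1,4).
At n = 12: n-1 = 11, so x_{12} = -14 - 528 - 4620 - 11880 - 7920 = -24962.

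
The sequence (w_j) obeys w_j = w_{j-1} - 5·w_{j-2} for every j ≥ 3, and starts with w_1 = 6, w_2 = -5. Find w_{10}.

Step forward from the initial values:
w_3 = -35, w_4 = -10, w_5 = 165, w_6 = 215, w_7 = -610, w_8 = -1685, w_9 = 1365, w_{10} = 9790.

9790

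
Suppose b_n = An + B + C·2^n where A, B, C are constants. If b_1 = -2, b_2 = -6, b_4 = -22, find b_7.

At n = 1, 2, 4: A + B + 2C = -2; 2A + B + 4C = -6; 4A + B + 16C = -22.
Subtracting the first from the second: A + 2C = -4.
Subtracting the second from the third: 2A + 12C = -16.
Solving: C = -1, A = -2, then B = 2.
Hence b_7 = -2·7 + 2 + (-1)·128 = -140.

-140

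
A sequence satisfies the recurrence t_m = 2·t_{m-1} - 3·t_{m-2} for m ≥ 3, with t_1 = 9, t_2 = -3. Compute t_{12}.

t_3 = -33;  t_4 = -57;  t_5 = -15;  t_6 = 141;  t_7 = 327;  t_8 = 231;  t_9 = -519;  t_{10} = -1731;  t_{11} = -1905;  t_{12} = 1383.

1383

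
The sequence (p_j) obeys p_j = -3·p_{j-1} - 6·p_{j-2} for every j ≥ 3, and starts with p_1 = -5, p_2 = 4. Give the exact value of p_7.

p_3 = 18;  p_4 = -78;  p_5 = 126;  p_6 = 90;  p_7 = -1026.

-1026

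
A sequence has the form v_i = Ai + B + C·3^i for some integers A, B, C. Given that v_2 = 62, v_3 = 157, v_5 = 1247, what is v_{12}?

At i = 2, 3, 5: 2A + B + 9C = 62; 3A + B + 27C = 157; 5A + B + 243C = 1247.
Subtracting the first from the second: A + 18C = 95.
Subtracting the second from the third: 2A + 216C = 1090.
Solving: C = 5, A = 5, then B = 7.
So v_i = 5·i + 7 + 5·3^i; at i=12 this is 2657272.

2657272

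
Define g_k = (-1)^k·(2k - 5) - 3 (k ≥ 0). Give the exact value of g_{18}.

28

(-1)^18 = 1; 2k - 5 at k=18 is 31; so g_{18} = 28.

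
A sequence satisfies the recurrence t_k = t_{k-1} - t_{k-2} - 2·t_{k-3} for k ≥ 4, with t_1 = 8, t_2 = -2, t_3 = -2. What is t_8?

62

Applying the relation repeatedly:
t_4 = -16  t_5 = -10  t_6 = 10  t_7 = 52  t_8 = 62.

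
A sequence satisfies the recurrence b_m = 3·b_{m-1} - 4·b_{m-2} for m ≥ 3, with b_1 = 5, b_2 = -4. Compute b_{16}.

Compute successive terms:
b_3 = -32;  b_4 = -80;  b_5 = -112;  …;  b_{13} = -39280;  b_{14} = -43024;  b_{15} = 28048;  b_{16} = 256240.

256240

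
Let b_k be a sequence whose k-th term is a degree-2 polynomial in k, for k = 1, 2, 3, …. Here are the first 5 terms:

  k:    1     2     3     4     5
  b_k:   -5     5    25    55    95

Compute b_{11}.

545

1st diffs: 10, 20, 30, 40.
2nd diffs: 10, 10, 10 (constant).
Newton forward-difference form: b_k = -5 + 10·C(k-1,1) + 10·C(k-1,2).
At k = 11: k-1 = 10, so b_{11} = -5 + 100 + 450 = 545.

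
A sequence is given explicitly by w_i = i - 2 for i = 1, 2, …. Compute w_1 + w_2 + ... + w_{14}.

Over i = 1..14: Σi = 105.
Total = (1)·105 + (-2)·14 = 77.

77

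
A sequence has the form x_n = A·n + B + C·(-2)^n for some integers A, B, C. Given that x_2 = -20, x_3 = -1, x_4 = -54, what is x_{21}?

4194197

Write the equations: 2A + B + 4C = -20; 3A + B - 8C = -1; 4A + B + 16C = -54.
Subtracting the first from the second: A - 12C = 19.
Subtracting the second from the third: A + 24C = -53.
Solving: C = -2, A = -5, then B = -2.
Therefore x_{21} = -105 + (-2) + (-2)·(-2097152) = 4194197.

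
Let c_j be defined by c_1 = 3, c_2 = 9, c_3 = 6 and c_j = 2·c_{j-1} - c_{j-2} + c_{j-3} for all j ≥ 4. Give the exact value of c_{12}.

831

Iterate the recurrence:
c_4 = 6;  c_5 = 15;  c_6 = 30;  c_7 = 51;  c_8 = 87;  c_9 = 153;  c_{10} = 270;  c_{11} = 474;  c_{12} = 831.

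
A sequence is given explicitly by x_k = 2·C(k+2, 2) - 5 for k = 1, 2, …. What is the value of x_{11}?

C(13, 2) = 78, so x_{11} = 151.

151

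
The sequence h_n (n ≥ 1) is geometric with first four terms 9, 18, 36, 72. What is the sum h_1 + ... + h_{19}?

Common ratio r = 2.
h_n = 9·2^(n-1).
S = 9·(2^19 - 1)/(2 - 1) = 9·(524288 - 1)/(1) = 4718583.

4718583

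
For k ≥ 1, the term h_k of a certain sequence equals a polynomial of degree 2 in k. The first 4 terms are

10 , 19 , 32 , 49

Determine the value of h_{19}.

1st diffs: 9, 13, 17.
2nd diffs: 4, 4 (constant).
So h_k = 2k^2 + 3k + 5.
Evaluating at k = 19 gives h_{19} = 784.

784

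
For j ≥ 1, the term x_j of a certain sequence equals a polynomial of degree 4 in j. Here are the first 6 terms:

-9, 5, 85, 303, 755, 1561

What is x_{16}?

72651

1st diffs: 14, 80, 218, 452, 806.
2nd diffs: 66, 138, 234, 354.
3rd diffs: 72, 96, 120.
4th diffs: 24, 24 (constant).
Newton forward-difference form: x_j = -9 + 14·C(j-1,1) + 66·C(j-1,2) + 72·C(j-1,3) + 24·C(j-1,4).
At j = 16: j-1 = 15, so x_{16} = -9 + 210 + 6930 + 32760 + 32760 = 72651.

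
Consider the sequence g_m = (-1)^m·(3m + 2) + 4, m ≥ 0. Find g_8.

30

(-1)^8 = 1; 3m + 2 at m=8 is 26; so g_8 = 30.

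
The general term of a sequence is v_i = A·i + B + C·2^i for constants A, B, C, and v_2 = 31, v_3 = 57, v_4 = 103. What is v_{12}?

The three given values yield: 2A + B + 4C = 31; 3A + B + 8C = 57; 4A + B + 16C = 103.
Subtracting the first from the second: A + 4C = 26.
Subtracting the second from the third: A + 8C = 46.
Solving: C = 5, A = 6, then B = -1.
So v_i = 6·i + (-1) + 5·2^i; at i=12 this is 20551.

20551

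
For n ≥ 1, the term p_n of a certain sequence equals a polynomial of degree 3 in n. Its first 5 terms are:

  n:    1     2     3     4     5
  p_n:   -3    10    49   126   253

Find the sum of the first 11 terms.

8932

1st diffs: 13, 39, 77, 127.
2nd diffs: 26, 38, 50.
3rd diffs: 12, 12 (constant).
So p_n = 2n^3 + n^2 - 4n - 2.
Continuing: …, 442, 705, 1054, 1501, …, p_{11} = 2737.
Summing n = 1..11 (11 terms) gives 8932.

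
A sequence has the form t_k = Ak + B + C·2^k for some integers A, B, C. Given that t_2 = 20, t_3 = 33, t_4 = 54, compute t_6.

160

Plug in k = 2, 3, 4: 2A + B + 4C = 20; 3A + B + 8C = 33; 4A + B + 16C = 54.
Subtracting the first from the second: A + 4C = 13.
Subtracting the second from the third: A + 8C = 21.
Solving: C = 2, A = 5, then B = 2.
Hence t_6 = 5·6 + 2 + 2·64 = 160.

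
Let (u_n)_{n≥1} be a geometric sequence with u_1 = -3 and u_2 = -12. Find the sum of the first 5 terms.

-1023

Common ratio r = 4.
u_n = (-3)·4^(n-1).
S = (-3)·(4^5 - 1)/(4 - 1) = (-3)·(1024 - 1)/(3) = -1023.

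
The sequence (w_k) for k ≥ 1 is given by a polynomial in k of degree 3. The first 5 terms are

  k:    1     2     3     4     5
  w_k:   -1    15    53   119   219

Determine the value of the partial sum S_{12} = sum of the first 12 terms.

1st diffs: 16, 38, 66, 100.
2nd diffs: 22, 28, 34.
3rd diffs: 6, 6 (constant).
Newton forward-difference form: w_k = -1 + 16·C(k-1,1) + 22·C(k-1,2) + 6·C(k-1,3).
Continuing: …, 359, 545, 783, 1079, …, w_{12} = 2375.
Summing k = 1..12 (12 terms) gives 8854.

8854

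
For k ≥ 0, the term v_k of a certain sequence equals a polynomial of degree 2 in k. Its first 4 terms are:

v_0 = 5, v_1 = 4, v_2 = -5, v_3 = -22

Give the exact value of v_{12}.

1st diffs: -1, -9, -17.
2nd diffs: -8, -8 (constant).
Newton forward-difference form: v_k = 5 + (-1)·C(k,1) + (-8)·C(k,2).
At k = 12: k = 12, so v_{12} = 5 - 12 - 528 = -535.

-535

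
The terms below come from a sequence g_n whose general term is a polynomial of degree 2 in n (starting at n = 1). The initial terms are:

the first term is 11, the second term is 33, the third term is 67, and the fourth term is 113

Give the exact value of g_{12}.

1st diffs: 22, 34, 46.
2nd diffs: 12, 12 (constant).
So g_n = 6n^2 + 4n + 1.
Evaluating at n = 12 gives g_{12} = 913.

913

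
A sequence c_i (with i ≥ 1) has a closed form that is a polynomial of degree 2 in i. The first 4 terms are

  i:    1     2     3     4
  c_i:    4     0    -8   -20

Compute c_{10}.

1st diffs: -4, -8, -12.
2nd diffs: -4, -4 (constant).
Newton forward-difference form: c_i = 4 + (-4)·C(i-1,1) + (-4)·C(i-1,2).
At i = 10: i-1 = 9, so c_{10} = 4 - 36 - 144 = -176.

-176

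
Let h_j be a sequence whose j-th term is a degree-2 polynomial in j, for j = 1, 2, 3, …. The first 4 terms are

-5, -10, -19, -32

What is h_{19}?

-707

1st diffs: -5, -9, -13.
2nd diffs: -4, -4 (constant).
Newton forward-difference form: h_j = -5 + (-5)·C(j-1,1) + (-4)·C(j-1,2).
At j = 19: j-1 = 18, so h_{19} = -5 - 90 - 612 = -707.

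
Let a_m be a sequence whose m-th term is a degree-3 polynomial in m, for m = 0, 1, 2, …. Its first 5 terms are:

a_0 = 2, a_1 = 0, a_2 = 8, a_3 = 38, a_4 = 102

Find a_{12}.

1st diffs: -2, 8, 30, 64.
2nd diffs: 10, 22, 34.
3rd diffs: 12, 12 (constant).
Newton forward-difference form: a_m = 2 + (-2)·C(m,1) + 10·C(m,2) + 12·C(m,3).
At m = 12: m = 12, so a_{12} = 2 - 24 + 660 + 2640 = 3278.

3278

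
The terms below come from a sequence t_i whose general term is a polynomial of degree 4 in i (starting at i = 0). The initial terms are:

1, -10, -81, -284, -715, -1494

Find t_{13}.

1st diffs: -11, -71, -203, -431, -779.
2nd diffs: -60, -132, -228, -348.
3rd diffs: -72, -96, -120.
4th diffs: -24, -24 (constant).
Newton forward-difference form: t_i = 1 + (-11)·C(i,1) + (-60)·C(i,2) + (-72)·C(i,3) + (-24)·C(i,4).
At i = 13: i = 13, so t_{13} = 1 - 143 - 4680 - 20592 - 17160 = -42574.

-42574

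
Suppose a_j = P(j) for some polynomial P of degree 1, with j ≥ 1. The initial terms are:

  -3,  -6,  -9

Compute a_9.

1st diffs: -3, -3 (constant).
So a_j = -3j.
Evaluating at j = 9 gives a_9 = -27.

-27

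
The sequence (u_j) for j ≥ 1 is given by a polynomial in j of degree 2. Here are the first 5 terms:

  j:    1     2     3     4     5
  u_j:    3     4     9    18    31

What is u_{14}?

328

1st diffs: 1, 5, 9, 13.
2nd diffs: 4, 4, 4 (constant).
Newton forward-difference form: u_j = 3 + 1·C(j-1,1) + 4·C(j-1,2).
At j = 14: j-1 = 13, so u_{14} = 3 + 13 + 312 = 328.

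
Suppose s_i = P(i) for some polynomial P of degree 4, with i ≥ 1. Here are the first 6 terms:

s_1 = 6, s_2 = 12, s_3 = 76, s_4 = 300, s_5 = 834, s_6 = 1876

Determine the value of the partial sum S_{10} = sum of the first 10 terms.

40806

1st diffs: 6, 64, 224, 534, 1042.
2nd diffs: 58, 160, 310, 508.
3rd diffs: 102, 150, 198.
4th diffs: 48, 48 (constant).
Newton forward-difference form: s_i = 6 + 6·C(i-1,1) + 58·C(i-1,2) + 102·C(i-1,3) + 48·C(i-1,4).
Continuing: 3672, 6516, 10750, 16764.
Summing i = 1..10 (10 terms) gives 40806.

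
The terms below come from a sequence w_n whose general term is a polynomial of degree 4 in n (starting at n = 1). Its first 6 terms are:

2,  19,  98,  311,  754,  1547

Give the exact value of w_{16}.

1st diffs: 17, 79, 213, 443, 793.
2nd diffs: 62, 134, 230, 350.
3rd diffs: 72, 96, 120.
4th diffs: 24, 24 (constant).
Newton forward-difference form: w_n = 2 + 17·C(n-1,1) + 62·C(n-1,2) + 72·C(n-1,3) + 24·C(n-1,4).
At n = 16: n-1 = 15, so w_{16} = 2 + 255 + 6510 + 32760 + 32760 = 72287.

72287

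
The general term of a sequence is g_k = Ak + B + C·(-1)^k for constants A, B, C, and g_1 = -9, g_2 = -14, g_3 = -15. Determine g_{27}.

At k = 1, 2, 3: A + B - C = -9; 2A + B + C = -14; 3A + B - C = -15.
Subtracting the first from the second: A + 2C = -5.
Subtracting the second from the third: A - 2C = -1.
Solving: C = -1, A = -3, then B = -7.
Therefore g_{27} = -81 + (-7) + (-1)·(-1) = -87.

-87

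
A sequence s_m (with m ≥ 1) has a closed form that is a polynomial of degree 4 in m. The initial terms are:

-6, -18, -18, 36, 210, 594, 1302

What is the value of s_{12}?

1st diffs: -12, 0, 54, 174, 384, 708.
2nd diffs: 12, 54, 120, 210, 324.
3rd diffs: 42, 66, 90, 114.
4th diffs: 24, 24, 24 (constant).
Newton forward-difference form: s_m = -6 + (-12)·C(m-1,1) + 12·C(m-1,2) + 42·C(m-1,3) + 24·C(m-1,4).
At m = 12: m-1 = 11, so s_{12} = -6 - 132 + 660 + 6930 + 7920 = 15372.

15372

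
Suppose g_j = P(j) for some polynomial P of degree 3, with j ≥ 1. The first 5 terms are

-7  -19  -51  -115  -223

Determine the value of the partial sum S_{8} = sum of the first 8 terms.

1st diffs: -12, -32, -64, -108.
2nd diffs: -20, -32, -44.
3rd diffs: -12, -12 (constant).
Newton forward-difference form: g_j = -7 + (-12)·C(j-1,1) + (-20)·C(j-1,2) + (-12)·C(j-1,3).
Continuing: -387, -619, -931.
Summing j = 1..8 (8 terms) gives -2352.

-2352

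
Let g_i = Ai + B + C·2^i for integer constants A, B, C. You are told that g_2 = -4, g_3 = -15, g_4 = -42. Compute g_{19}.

-2097055

The three given values yield: 2A + B + 4C = -4; 3A + B + 8C = -15; 4A + B + 16C = -42.
Subtracting the first from the second: A + 4C = -11.
Subtracting the second from the third: A + 8C = -27.
Solving: C = -4, A = 5, then B = 2.
Therefore g_{19} = 95 + 2 + (-4)·524288 = -2097055.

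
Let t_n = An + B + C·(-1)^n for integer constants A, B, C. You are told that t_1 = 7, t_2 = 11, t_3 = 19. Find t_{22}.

131

The three given values yield: A + B - C = 7; 2A + B + C = 11; 3A + B - C = 19.
Subtracting the first from the second: A + 2C = 4.
Subtracting the second from the third: A - 2C = 8.
Solving: C = -1, A = 6, then B = 0.
Hence t_{22} = 6·22 + 0 + (-1)·1 = 131.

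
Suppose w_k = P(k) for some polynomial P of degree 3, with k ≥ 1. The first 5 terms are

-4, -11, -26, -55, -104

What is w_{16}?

-3679

1st diffs: -7, -15, -29, -49.
2nd diffs: -8, -14, -20.
3rd diffs: -6, -6 (constant).
Newton forward-difference form: w_k = -4 + (-7)·C(k-1,1) + (-8)·C(k-1,2) + (-6)·C(k-1,3).
At k = 16: k-1 = 15, so w_{16} = -4 - 105 - 840 - 2730 = -3679.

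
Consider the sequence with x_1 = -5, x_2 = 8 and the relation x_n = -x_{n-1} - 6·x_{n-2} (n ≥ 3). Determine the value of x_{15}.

Compute successive terms:
x_3 = 22  x_4 = -70  x_5 = -62  …  x_{12} = -45598  x_{13} = 249010  x_{14} = 24578  x_{15} = -1518638.

-1518638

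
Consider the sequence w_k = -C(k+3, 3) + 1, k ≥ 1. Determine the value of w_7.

-119

C(10, 3) = 120, so w_7 = -119.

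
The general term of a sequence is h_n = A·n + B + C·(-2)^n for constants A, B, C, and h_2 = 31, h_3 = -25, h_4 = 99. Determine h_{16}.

327747

Plug in n = 2, 3, 4: 2A + B + 4C = 31; 3A + B - 8C = -25; 4A + B + 16C = 99.
Subtracting the first from the second: A - 12C = -56.
Subtracting the second from the third: A + 24C = 124.
Solving: C = 5, A = 4, then B = 3.
Therefore h_{16} = 64 + 3 + 5·65536 = 327747.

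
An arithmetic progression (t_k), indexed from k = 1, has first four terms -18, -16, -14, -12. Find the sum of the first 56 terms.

Common difference d = 2.
t_k = -18 + (k - 1)·2.
t_{56} = 92; S = 56·(-18 + 92)/2 = 2072.

2072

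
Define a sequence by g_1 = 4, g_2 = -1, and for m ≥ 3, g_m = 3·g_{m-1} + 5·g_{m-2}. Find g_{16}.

1521964126

Iterate the recurrence:
g_3 = 17;  g_4 = 46;  g_5 = 223;  …;  g_{13} = 20651908;  g_{14} = 86584679;  g_{15} = 363013577;  g_{16} = 1521964126.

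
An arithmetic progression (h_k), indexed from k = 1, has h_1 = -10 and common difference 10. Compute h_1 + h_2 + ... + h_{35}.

5600

h_k = -10 + (k - 1)·10.
h_{35} = 330; S = 35·(-10 + 330)/2 = 5600.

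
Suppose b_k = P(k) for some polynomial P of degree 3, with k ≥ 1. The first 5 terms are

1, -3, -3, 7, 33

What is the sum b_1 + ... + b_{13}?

1st diffs: -4, 0, 10, 26.
2nd diffs: 4, 10, 16.
3rd diffs: 6, 6 (constant).
Newton forward-difference form: b_k = 1 + (-4)·C(k-1,1) + 4·C(k-1,2) + 6·C(k-1,3).
Continuing: …, 81, 157, 267, 417, …, b_{13} = 1537.
Summing k = 1..13 (13 terms) gives 5135.

5135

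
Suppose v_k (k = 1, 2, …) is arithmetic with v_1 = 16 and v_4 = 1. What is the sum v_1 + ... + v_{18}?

Common difference d = (1 - 16) / (4 - 1) = -5.
v_k = 16 + (k - 1)·(-5).
v_{18} = -69; S = 18·(16 + (-69))/2 = -477.

-477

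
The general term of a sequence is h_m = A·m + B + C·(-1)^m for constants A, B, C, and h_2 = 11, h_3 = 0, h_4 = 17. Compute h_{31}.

Write the equations: 2A + B + C = 11; 3A + B - C = 0; 4A + B + C = 17.
Subtracting the first from the second: A - 2C = -11.
Subtracting the second from the third: A + 2C = 17.
Solving: C = 7, A = 3, then B = -2.
Hence h_{31} = 3·31 + (-2) + 7·(-1) = 84.

84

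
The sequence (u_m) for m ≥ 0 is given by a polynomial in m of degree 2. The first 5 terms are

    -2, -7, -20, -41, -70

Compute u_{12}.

1st diffs: -5, -13, -21, -29.
2nd diffs: -8, -8, -8 (constant).
Newton forward-difference form: u_m = -2 + (-5)·C(m,1) + (-8)·C(m,2).
At m = 12: m = 12, so u_{12} = -2 - 60 - 528 = -590.

-590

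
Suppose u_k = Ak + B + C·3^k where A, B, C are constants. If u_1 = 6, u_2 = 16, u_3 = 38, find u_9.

Plug in k = 1, 2, 3: A + B + 3C = 6; 2A + B + 9C = 16; 3A + B + 27C = 38.
Subtracting the first from the second: A + 6C = 10.
Subtracting the second from the third: A + 18C = 22.
Solving: C = 1, A = 4, then B = -1.
Therefore u_9 = 36 + (-1) + 1·19683 = 19718.

19718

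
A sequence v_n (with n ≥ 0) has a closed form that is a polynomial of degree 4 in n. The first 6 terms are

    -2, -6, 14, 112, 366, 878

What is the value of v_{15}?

59788

1st diffs: -4, 20, 98, 254, 512.
2nd diffs: 24, 78, 156, 258.
3rd diffs: 54, 78, 102.
4th diffs: 24, 24 (constant).
Newton forward-difference form: v_n = -2 + (-4)·C(n,1) + 24·C(n,2) + 54·C(n,3) + 24·C(n,4).
At n = 15: n = 15, so v_{15} = -2 - 60 + 2520 + 24570 + 32760 = 59788.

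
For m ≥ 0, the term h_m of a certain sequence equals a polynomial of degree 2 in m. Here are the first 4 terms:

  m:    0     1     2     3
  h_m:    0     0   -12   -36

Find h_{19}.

1st diffs: 0, -12, -24.
2nd diffs: -12, -12 (constant).
Newton forward-difference form: h_m = (-12)·C(m,2).
At m = 19: m = 19, so h_{19} = -2052 = -2052.

-2052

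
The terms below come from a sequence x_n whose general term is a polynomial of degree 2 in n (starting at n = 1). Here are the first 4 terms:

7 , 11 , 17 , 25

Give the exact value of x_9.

95

1st diffs: 4, 6, 8.
2nd diffs: 2, 2 (constant).
So x_n = n^2 + n + 5.
Evaluating at n = 9 gives x_9 = 95.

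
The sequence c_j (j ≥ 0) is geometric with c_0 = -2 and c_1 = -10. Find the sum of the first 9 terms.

Common ratio r = 5.
c_j = (-2)·5^(j-0).
S = (-2)·(5^9 - 1)/(5 - 1) = (-2)·(1953125 - 1)/(4) = -976562.

-976562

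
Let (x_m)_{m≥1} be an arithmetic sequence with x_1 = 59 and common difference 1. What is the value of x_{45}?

103

x_m = 59 + (m - 1)·1.
x_{45} = 59 + 44·1 = 103.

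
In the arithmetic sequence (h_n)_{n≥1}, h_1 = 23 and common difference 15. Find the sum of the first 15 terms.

1920

h_n = 23 + (n - 1)·15.
h_{15} = 233; S = 15·(23 + 233)/2 = 1920.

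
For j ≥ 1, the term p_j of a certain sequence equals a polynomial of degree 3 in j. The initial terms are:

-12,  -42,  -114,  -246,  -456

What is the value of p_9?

1st diffs: -30, -72, -132, -210.
2nd diffs: -42, -60, -78.
3rd diffs: -18, -18 (constant).
Newton forward-difference form: p_j = -12 + (-30)·C(j-1,1) + (-42)·C(j-1,2) + (-18)·C(j-1,3).
At j = 9: j-1 = 8, so p_9 = -12 - 240 - 1176 - 1008 = -2436.

-2436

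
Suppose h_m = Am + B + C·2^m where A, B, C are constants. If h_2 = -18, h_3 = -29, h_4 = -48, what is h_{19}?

Write the equations: 2A + B + 4C = -18; 3A + B + 8C = -29; 4A + B + 16C = -48.
Subtracting the first from the second: A + 4C = -11.
Subtracting the second from the third: A + 8C = -19.
Solving: C = -2, A = -3, then B = -4.
Hence h_{19} = -3·19 + (-4) + (-2)·524288 = -1048637.

-1048637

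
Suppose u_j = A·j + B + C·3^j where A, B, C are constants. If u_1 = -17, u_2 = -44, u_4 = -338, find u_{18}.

At j = 1, 2, 4: A + B + 3C = -17; 2A + B + 9C = -44; 4A + B + 81C = -338.
Subtracting the first from the second: A + 6C = -27.
Subtracting the second from the third: 2A + 72C = -294.
Solving: C = -4, A = -3, then B = -2.
Hence u_{18} = -3·18 + (-2) + (-4)·387420489 = -1549682012.

-1549682012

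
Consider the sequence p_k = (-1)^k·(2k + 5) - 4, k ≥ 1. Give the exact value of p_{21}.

-51

(-1)^21 = -1; 2k + 5 at k=21 is 47; so p_{21} = -51.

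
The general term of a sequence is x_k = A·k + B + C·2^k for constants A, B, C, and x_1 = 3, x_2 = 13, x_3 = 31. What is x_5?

At k = 1, 2, 3: A + B + 2C = 3; 2A + B + 4C = 13; 3A + B + 8C = 31.
Subtracting the first from the second: A + 2C = 10.
Subtracting the second from the third: A + 4C = 18.
Solving: C = 4, A = 2, then B = -7.
Hence x_5 = 2·5 + (-7) + 4·32 = 131.

131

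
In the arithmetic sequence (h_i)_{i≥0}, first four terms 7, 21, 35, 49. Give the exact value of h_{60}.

847

Common difference d = 14.
h_i = 7 + (i - 0)·14.
h_{60} = 7 + 60·14 = 847.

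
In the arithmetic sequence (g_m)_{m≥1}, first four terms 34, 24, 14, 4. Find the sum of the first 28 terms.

Common difference d = -10.
g_m = 34 + (m - 1)·(-10).
g_{28} = -236; S = 28·(34 + (-236))/2 = -2828.

-2828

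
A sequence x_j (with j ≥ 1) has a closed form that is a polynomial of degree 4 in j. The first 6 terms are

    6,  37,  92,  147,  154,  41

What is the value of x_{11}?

-6524

1st diffs: 31, 55, 55, 7, -113.
2nd diffs: 24, 0, -48, -120.
3rd diffs: -24, -48, -72.
4th diffs: -24, -24 (constant).
Newton forward-difference form: x_j = 6 + 31·C(j-1,1) + 24·C(j-1,2) + (-24)·C(j-1,3) + (-24)·C(j-1,4).
At j = 11: j-1 = 10, so x_{11} = 6 + 310 + 1080 - 2880 - 5040 = -6524.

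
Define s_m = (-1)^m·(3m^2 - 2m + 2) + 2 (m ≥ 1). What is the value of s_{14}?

564

(-1)^14 = 1; 3m^2 - 2m + 2 at m=14 is 562; so s_{14} = 564.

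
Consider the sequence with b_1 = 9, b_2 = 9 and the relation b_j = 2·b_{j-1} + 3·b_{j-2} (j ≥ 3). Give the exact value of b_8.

9837

b_3 = 45, b_4 = 117, b_5 = 369, b_6 = 1089, b_7 = 3285, b_8 = 9837.
(Characteristic roots are 3 and -1.)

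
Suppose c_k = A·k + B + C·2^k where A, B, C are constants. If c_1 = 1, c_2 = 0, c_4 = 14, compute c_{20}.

2097054

Write the equations: A + B + 2C = 1; 2A + B + 4C = 0; 4A + B + 16C = 14.
Subtracting the first from the second: A + 2C = -1.
Subtracting the second from the third: 2A + 12C = 14.
Solving: C = 2, A = -5, then B = 2.
Therefore c_{20} = -100 + 2 + 2·1048576 = 2097054.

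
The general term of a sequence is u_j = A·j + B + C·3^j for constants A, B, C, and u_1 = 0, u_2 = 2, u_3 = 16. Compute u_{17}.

Plug in j = 1, 2, 3: A + B + 3C = 0; 2A + B + 9C = 2; 3A + B + 27C = 16.
Subtracting the first from the second: A + 6C = 2.
Subtracting the second from the third: A + 18C = 14.
Solving: C = 1, A = -4, then B = 1.
So u_j = -4·j + 1 + 1·3^j; at j=17 this is 129140096.

129140096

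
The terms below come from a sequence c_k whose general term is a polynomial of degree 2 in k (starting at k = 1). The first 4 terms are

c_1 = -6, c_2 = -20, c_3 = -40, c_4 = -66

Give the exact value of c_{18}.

-1060

1st diffs: -14, -20, -26.
2nd diffs: -6, -6 (constant).
Newton forward-difference form: c_k = -6 + (-14)·C(k-1,1) + (-6)·C(k-1,2).
At k = 18: k-1 = 17, so c_{18} = -6 - 238 - 816 = -1060.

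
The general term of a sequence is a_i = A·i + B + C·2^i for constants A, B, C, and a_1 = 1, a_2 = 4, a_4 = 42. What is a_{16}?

The three given values yield: A + B + 2C = 1; 2A + B + 4C = 4; 4A + B + 16C = 42.
Subtracting the first from the second: A + 2C = 3.
Subtracting the second from the third: 2A + 12C = 38.
Solving: C = 4, A = -5, then B = -2.
So a_i = -5·i + (-2) + 4·2^i; at i=16 this is 262062.

262062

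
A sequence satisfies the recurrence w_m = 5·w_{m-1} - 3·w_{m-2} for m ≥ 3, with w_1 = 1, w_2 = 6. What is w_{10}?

743481

w_3 = 27;  w_4 = 117;  w_5 = 504;  w_6 = 2169;  w_7 = 9333;  w_8 = 40158;  w_9 = 172791;  w_{10} = 743481.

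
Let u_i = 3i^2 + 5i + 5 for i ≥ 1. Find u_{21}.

u_{21} = 3·21^2 + 5·21 + 5 = 1433.

1433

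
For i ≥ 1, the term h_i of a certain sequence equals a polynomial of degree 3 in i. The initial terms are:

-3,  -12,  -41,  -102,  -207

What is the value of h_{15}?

-6317

1st diffs: -9, -29, -61, -105.
2nd diffs: -20, -32, -44.
3rd diffs: -12, -12 (constant).
Newton forward-difference form: h_i = -3 + (-9)·C(i-1,1) + (-20)·C(i-1,2) + (-12)·C(i-1,3).
At i = 15: i-1 = 14, so h_{15} = -3 - 126 - 1820 - 4368 = -6317.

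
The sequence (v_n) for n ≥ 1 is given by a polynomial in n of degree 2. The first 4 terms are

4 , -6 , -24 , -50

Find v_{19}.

1st diffs: -10, -18, -26.
2nd diffs: -8, -8 (constant).
Newton forward-difference form: v_n = 4 + (-10)·C(n-1,1) + (-8)·C(n-1,2).
At n = 19: n-1 = 18, so v_{19} = 4 - 180 - 1224 = -1400.

-1400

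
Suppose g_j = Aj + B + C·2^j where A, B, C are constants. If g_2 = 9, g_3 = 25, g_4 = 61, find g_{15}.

Write the equations: 2A + B + 4C = 9; 3A + B + 8C = 25; 4A + B + 16C = 61.
Subtracting the first from the second: A + 4C = 16.
Subtracting the second from the third: A + 8C = 36.
Solving: C = 5, A = -4, then B = -3.
Therefore g_{15} = -60 + (-3) + 5·32768 = 163777.

163777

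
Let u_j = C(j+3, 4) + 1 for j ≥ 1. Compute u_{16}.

3877

C(19, 4) = 3876, so u_{16} = 3877.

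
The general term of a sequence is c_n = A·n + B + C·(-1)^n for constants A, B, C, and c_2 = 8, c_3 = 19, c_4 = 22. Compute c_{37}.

257

At n = 2, 3, 4: 2A + B + C = 8; 3A + B - C = 19; 4A + B + C = 22.
Subtracting the first from the second: A - 2C = 11.
Subtracting the second from the third: A + 2C = 3.
Solving: C = -2, A = 7, then B = -4.
Hence c_{37} = 7·37 + (-4) + (-2)·(-1) = 257.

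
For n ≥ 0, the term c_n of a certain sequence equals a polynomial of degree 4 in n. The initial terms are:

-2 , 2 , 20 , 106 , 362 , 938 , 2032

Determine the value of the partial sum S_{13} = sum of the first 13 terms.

1st diffs: 4, 18, 86, 256, 576, 1094.
2nd diffs: 14, 68, 170, 320, 518.
3rd diffs: 54, 102, 150, 198.
4th diffs: 48, 48, 48 (constant).
So c_n = 2n^4 - 3n^3 + 2n^2 + 3n - 2.
Continuing: …, 3890, 6806, 11122, 17228, …, c_{12} = 36610.
Summing n = 0..12 (13 terms) gives 104676.

104676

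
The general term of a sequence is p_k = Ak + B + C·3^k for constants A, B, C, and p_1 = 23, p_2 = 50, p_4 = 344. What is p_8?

Plug in k = 1, 2, 4: A + B + 3C = 23; 2A + B + 9C = 50; 4A + B + 81C = 344.
Subtracting the first from the second: A + 6C = 27.
Subtracting the second from the third: 2A + 72C = 294.
Solving: C = 4, A = 3, then B = 8.
Hence p_8 = 3·8 + 8 + 4·6561 = 26276.

26276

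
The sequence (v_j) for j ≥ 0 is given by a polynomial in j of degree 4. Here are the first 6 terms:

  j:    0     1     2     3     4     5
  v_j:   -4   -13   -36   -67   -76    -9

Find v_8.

1548

1st diffs: -9, -23, -31, -9, 67.
2nd diffs: -14, -8, 22, 76.
3rd diffs: 6, 30, 54.
4th diffs: 24, 24 (constant).
So v_j = j^4 - 5j^3 + j^2 - 6j - 4.
Evaluating at j = 8 gives v_8 = 1548.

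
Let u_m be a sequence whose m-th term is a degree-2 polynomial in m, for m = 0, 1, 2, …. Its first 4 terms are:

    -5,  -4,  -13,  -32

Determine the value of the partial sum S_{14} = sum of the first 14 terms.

1st diffs: 1, -9, -19.
2nd diffs: -10, -10 (constant).
Newton forward-difference form: u_m = -5 + 1·C(m,1) + (-10)·C(m,2).
Continuing: …, -61, -100, -149, -208, …, u_{13} = -772.
Summing m = 0..13 (14 terms) gives -3619.

-3619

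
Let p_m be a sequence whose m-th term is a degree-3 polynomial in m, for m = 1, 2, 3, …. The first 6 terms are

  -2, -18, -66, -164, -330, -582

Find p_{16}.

-11792

1st diffs: -16, -48, -98, -166, -252.
2nd diffs: -32, -50, -68, -86.
3rd diffs: -18, -18, -18 (constant).
Newton forward-difference form: p_m = -2 + (-16)·C(m-1,1) + (-32)·C(m-1,2) + (-18)·C(m-1,3).
At m = 16: m-1 = 15, so p_{16} = -2 - 240 - 3360 - 8190 = -11792.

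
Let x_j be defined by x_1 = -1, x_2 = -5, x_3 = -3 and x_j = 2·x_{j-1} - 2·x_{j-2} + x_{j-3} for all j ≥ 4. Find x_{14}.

Iterate the recurrence:
x_4 = 3, x_5 = 7, x_6 = 5, …, x_{11} = 7, x_{12} = 5, x_{13} = -1, x_{14} = -5.

-5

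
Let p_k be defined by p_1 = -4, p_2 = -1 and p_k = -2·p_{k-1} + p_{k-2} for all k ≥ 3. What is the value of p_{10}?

647

p_3 = -2;  p_4 = 3;  p_5 = -8;  p_6 = 19;  p_7 = -46;  p_8 = 111;  p_9 = -268;  p_{10} = 647.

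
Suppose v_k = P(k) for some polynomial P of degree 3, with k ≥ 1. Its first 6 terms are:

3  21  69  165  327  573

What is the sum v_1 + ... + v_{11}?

1st diffs: 18, 48, 96, 162, 246.
2nd diffs: 30, 48, 66, 84.
3rd diffs: 18, 18, 18 (constant).
So v_k = 3k^3 - 3k^2 + 6k - 3.
Continuing: …, 921, 1389, 1995, 2757, …, v_{11} = 3693.
Summing k = 1..11 (11 terms) gives 11913.

11913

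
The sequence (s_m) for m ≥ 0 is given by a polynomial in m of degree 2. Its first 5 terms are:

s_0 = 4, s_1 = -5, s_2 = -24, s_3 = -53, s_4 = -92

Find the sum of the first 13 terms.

-3510

1st diffs: -9, -19, -29, -39.
2nd diffs: -10, -10, -10 (constant).
Newton forward-difference form: s_m = 4 + (-9)·C(m,1) + (-10)·C(m,2).
Continuing: …, -141, -200, -269, -348, …, s_{12} = -764.
Summing m = 0..12 (13 terms) gives -3510.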